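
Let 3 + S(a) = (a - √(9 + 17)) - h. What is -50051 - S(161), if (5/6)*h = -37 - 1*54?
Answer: -251591/5 + √26 ≈ -50313.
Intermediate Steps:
h = -546/5 (h = 6*(-37 - 1*54)/5 = 6*(-37 - 54)/5 = (6/5)*(-91) = -546/5 ≈ -109.20)
S(a) = 531/5 + a - √26 (S(a) = -3 + ((a - √(9 + 17)) - 1*(-546/5)) = -3 + ((a - √26) + 546/5) = -3 + (546/5 + a - √26) = 531/5 + a - √26)
-50051 - S(161) = -50051 - (531/5 + 161 - √26) = -50051 - (1336/5 - √26) = -50051 + (-1336/5 + √26) = -251591/5 + √26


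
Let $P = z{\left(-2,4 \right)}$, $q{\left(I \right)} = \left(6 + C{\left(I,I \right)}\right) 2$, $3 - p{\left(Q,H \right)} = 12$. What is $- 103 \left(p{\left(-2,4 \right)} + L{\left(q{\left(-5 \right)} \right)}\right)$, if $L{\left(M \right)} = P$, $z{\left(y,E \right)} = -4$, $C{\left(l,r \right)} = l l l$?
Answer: $1339$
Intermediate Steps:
$C{\left(l,r \right)} = l^{3}$ ($C{\left(l,r \right)} = l^{2} l = l^{3}$)
$p{\left(Q,H \right)} = -9$ ($p{\left(Q,H \right)} = 3 - 12 = -9$)
$q{\left(I \right)} = 12 + 2 I^{3}$ ($q{\left(I \right)} = \left(6 + I^{3}\right) 2 = 12 + 2 I^{3}$)
$P = -4$
$L{\left(M \right)} = -4$
$- 103 \left(p{\left(-2,4 \right)} + L{\left(q{\left(-5 \right)} \right)}\right) = - 103 \left(-9 - 4\right) = \left(-103\right) \left(-13\right) = 1339$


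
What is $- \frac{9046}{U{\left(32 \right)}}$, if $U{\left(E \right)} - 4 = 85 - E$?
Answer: $- \frac{9046}{57} \approx -158.7$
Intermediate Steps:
$U{\left(E \right)} = 89 - E$ ($U{\left(E \right)} = 4 - \left(-85 + E\right) = 89 - E$)
$- \frac{9046}{U{\left(32 \right)}} = - \frac{9046}{89 - 32} = - \frac{9046}{57}$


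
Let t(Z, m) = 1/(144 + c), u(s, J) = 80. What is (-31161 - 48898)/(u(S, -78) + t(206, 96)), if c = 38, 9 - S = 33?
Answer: -14570738/14561 ≈ -1000.7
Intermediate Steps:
S = -24 (S = 9 - 1*33 = 9 - 33 = -24)
t(Z, m) = 1/182 (t(Z, m) = 1/(144 + 38) = 1/182)
(-31161 - 48898)/(u(S, -78) + t(206, 96)) = (-31161 - 48898)/(80 + 1/182) = -80059/14561/182 = -80059*182/14561 = -14570738/14561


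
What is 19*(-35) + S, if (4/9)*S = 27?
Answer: -2417/4 ≈ -604.25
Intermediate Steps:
S = 243/4 (S = (9/4)*27 = 243/4 ≈ 60.750)
19*(-35) + S = 19*(-35) + 243/4 = -665 + 243/4 = -2417/4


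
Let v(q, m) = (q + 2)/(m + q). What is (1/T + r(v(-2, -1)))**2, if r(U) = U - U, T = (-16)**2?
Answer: 1/65536 ≈ 1.5259e-5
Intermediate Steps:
v(q, m) = (2 + q)/(m + q)
T = 256
r(U) = 0
(1/T + r(v(-2, -1)))**2 = (1/256 + 0)**2 = (1/256)**2 = 1/65536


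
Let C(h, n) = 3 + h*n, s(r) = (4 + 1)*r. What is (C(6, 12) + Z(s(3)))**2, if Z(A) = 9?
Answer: 7056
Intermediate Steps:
s(r) = 5*r
(C(6, 12) + Z(s(3)))**2 = ((3 + 6*12) + 9)**2 = ((3 + 72) + 9)**2 = (75 + 9)**2 = 84**2 = 7056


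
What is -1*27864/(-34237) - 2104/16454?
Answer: 193219804/281667799 ≈ 0.68598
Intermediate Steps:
-1*27864/(-34237) - 2104/16454 = -27864*(-1/34237) - 2104*1/16454 = 27864/34237 - 1052/8227 = 193219804/281667799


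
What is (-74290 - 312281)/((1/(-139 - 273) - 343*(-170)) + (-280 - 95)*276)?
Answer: 159267252/18618281 ≈ 8.5544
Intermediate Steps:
(-74290 - 312281)/((1/(-139 - 273) - 343*(-170)) + (-280 - 95)*276) = -386571/((1/(-412) + 58310) - 375*276) = -386571/((-1/412 + 58310) - 103500) = -386571/(24023719/412 - 103500) = -386571/(-18618281/412) = -386571*(-412/18618281) = 159267252/18618281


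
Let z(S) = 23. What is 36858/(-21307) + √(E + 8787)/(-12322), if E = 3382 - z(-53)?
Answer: -36858/21307 - √12146/12322 ≈ -1.7388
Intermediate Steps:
E = 3359 (E = 3382 - 1*23 = 3382 - 23 = 3359)
36858/(-21307) + √(E + 8787)/(-12322) = 36858/(-21307) + √(3359 + 8787)/(-12322) = 36858*(-1/21307) + √12146*(-1/12322) = -36858/21307 - √12146/12322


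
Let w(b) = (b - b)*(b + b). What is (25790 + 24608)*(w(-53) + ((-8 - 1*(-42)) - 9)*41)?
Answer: 51657950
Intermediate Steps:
w(b) = 0 (w(b) = 0*(2*b) = 0)
(25790 + 24608)*(w(-53) + ((-8 - 1*(-42)) - 9)*41) = (25790 + 24608)*(0 + ((-8 - 1*(-42)) - 9)*41) = 50398*(0 + ((-8 + 42) - 9)*41) = 50398*(0 + (34 - 9)*41) = 50398*(0 + 25*41) = 50398*(0 + 1025) = 50398*1025 = 51657950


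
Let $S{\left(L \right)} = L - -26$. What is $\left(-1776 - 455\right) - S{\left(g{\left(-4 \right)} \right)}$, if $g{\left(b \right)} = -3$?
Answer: $-2254$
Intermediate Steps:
$S{\left(L \right)} = 26 + L$ ($S{\left(L \right)} = L + 26 = 26 + L$)
$\left(-1776 - 455\right) - S{\left(g{\left(-4 \right)} \right)} = \left(-1776 - 455\right) - \left(26 - 3\right) = -2231 - 23 = -2254$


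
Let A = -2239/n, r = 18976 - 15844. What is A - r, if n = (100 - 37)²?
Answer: -12433147/3969 ≈ -3132.6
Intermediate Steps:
n = 3969 (n = 63² = 3969)
r = 3132
A = -2239/3969 ≈ -0.56412
A - r = -2239/3969 - 1*3132 = -2239/3969 - 3132 = -12433147/3969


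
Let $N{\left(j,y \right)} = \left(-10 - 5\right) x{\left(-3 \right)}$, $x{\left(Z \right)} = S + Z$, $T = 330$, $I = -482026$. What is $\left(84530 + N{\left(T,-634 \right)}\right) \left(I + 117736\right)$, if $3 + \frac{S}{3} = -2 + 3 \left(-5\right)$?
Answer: $-31137687750$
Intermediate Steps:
$S = -60$ ($S = -9 + 3 \left(-2 + 3 \left(-5\right)\right) = -9 + 3 \left(-2 - 15\right) = -9 + 3 \left(-17\right) = -9 - 51 = -60$)
$x{\left(Z \right)} = -60 + Z$
$N{\left(j,y \right)} = 945$ ($N{\left(j,y \right)} = \left(-10 - 5\right) \left(-60 - 3\right) = \left(-15\right) \left(-63\right) = 945$)
$\left(84530 + N{\left(T,-634 \right)}\right) \left(I + 117736\right) = \left(84530 + 945\right) \left(-482026 + 117736\right) = 85475 \left(-364290\right) = -31137687750$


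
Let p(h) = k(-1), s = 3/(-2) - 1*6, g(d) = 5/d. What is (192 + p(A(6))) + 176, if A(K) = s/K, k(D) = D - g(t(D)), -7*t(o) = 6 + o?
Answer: 374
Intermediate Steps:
t(o) = -6/7 - o/7 (t(o) = -(6 + o)/7 = -6/7 - o/7)
k(D) = D - 5/(-6/7 - D/7)
s = -15/2 (s = 3*(-½) - 6 = -3/2 - 6 = -15/2 ≈ -7.5000)
A(K) = -15/(2*K)
p(h) = 6 (p(h) = (35 - (6 - 1))/(6 - 1) = (35 - 1*5)/5 = (35 - 5)/5 = (⅕)*30 = 6)
(192 + p(A(6))) + 176 = (192 + 6) + 176 = 198 + 176 = 374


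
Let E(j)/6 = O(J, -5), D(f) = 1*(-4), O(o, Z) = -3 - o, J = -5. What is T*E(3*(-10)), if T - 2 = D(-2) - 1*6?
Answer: -96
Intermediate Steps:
D(f) = -4
E(j) = 12 (E(j) = 6*(-3 - 1*(-5)) = 6*(-3 + 5) = 6*2 = 12)
T = -8 (T = 2 + (-4 - 1*6) = 2 + (-4 - 6) = 2 - 10 = -8)
T*E(3*(-10)) = -8*12 = -96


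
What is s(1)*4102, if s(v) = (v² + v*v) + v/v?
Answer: 12306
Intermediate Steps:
s(v) = 1 + 2*v² (s(v) = (v² + v²) + 1 = 2*v² + 1 = 1 + 2*v²)
s(1)*4102 = (1 + 2*1²)*4102 = (1 + 2*1)*4102 = (1 + 2)*4102 = 3*4102 = 12306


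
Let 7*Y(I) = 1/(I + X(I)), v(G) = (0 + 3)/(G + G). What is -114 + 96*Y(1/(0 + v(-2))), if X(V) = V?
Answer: -834/7 ≈ -119.14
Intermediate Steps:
v(G) = 3/(2*G) (v(G) = 3/((2*G)) = 3*(1/(2*G)) = 3/(2*G))
Y(I) = 1/(14*I) (Y(I) = 1/(7*(I + I)) = 1/(7*((2*I))) = (1/(2*I))/7 = 1/(14*I))
-114 + 96*Y(1/(0 + v(-2))) = -114 + 96*(1/(14*(1/(0 + (3/2)/(-2))))) = -114 + 96*(1/(14*(1/(0 + (3/2)*(-½))))) = -114 + 96*(1/(14*(1/(0 - ¾)))) = -114 + 96*(1/(14*(1/(-¾)))) = -114 + 96*(1/(14*(-4/3))) = -114 + 96*((1/14)*(-¾)) = -114 + 96*(-3/56) = -114 - 36/7 = -834/7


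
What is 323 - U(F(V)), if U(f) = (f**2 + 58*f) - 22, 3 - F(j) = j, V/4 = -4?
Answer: -1118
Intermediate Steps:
V = -16 (V = 4*(-4) = -16)
F(j) = 3 - j
U(f) = -22 + f**2 + 58*f
323 - U(F(V)) = 323 - (-22 + (3 - 1*(-16))**2 + 58*(3 - 1*(-16))) = 323 - (-22 + (3 + 16)**2 + 58*(3 + 16)) = 323 - (-22 + 19**2 + 58*19) = 323 - (-22 + 361 + 1102) = 323 - 1*1441 = 323 - 1441 = -1118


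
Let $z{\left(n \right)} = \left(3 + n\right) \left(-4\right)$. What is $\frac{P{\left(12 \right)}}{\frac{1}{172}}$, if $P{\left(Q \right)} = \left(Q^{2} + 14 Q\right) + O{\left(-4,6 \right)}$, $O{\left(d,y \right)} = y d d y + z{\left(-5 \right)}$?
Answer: $154112$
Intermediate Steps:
$z{\left(n \right)} = -12 - 4 n$
$O{\left(d,y \right)} = 8 + d^{2} y^{2}$ ($O{\left(d,y \right)} = y d d y - -8 = d y d y + \left(-12 + 20\right) = y d^{2} y + 8 = d^{2} y^{2} + 8 = 8 + d^{2} y^{2}$)
$P{\left(Q \right)} = 584 + Q^{2} + 14 Q$ ($P{\left(Q \right)} = \left(Q^{2} + 14 Q\right) + \left(8 + \left(-4\right)^{2} \cdot 6^{2}\right) = \left(Q^{2} + 14 Q\right) + \left(8 + 16 \cdot 36\right) = \left(Q^{2} + 14 Q\right) + \left(8 + 576\right) = \left(Q^{2} + 14 Q\right) + 584 = 584 + Q^{2} + 14 Q$)
$\frac{P{\left(12 \right)}}{\frac{1}{172}} = \frac{584 + 12^{2} + 14 \cdot 12}{\frac{1}{172}} = \left(584 + 144 + 168\right) \frac{1}{\frac{1}{172}} = 896 \cdot 172 = 154112$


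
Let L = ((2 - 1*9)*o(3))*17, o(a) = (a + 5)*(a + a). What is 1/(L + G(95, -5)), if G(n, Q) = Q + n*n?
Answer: 1/3308 ≈ 0.00030230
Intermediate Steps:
G(n, Q) = Q + n²
o(a) = 2*a*(5 + a) (o(a) = (5 + a)*(2*a) = 2*a*(5 + a))
L = -5712 (L = ((2 - 1*9)*(2*3*(5 + 3)))*17 = ((2 - 9)*(2*3*8))*17 = -7*48*17 = -336*17 = -5712)
1/(L + G(95, -5)) = 1/(-5712 + (-5 + 95²)) = 1/(-5712 + (-5 + 9025)) = 1/(-5712 + 9020) = 1/3308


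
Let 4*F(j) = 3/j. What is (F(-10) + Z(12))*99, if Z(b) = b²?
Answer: 569943/40 ≈ 14249.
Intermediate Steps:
F(j) = 3/(4*j) (F(j) = (3/j)/4 = 3/(4*j))
(F(-10) + Z(12))*99 = ((¾)/(-10) + 12²)*99 = ((¾)*(-⅒) + 144)*99 = (-3/40 + 144)*99 = (5757/40)*99 = 569943/40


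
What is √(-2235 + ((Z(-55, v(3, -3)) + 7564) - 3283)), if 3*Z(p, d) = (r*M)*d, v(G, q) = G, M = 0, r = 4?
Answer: √2046 ≈ 45.233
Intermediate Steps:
Z(p, d) = 0 (Z(p, d) = ((4*0)*d)/3 = (0*d)/3 = (⅓)*0 = 0)
√(-2235 + ((Z(-55, v(3, -3)) + 7564) - 3283)) = √(-2235 + ((0 + 7564) - 3283)) = √(-2235 + (7564 - 3283)) = √(-2235 + 4281) = √2046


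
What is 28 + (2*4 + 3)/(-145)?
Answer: 4049/145 ≈ 27.924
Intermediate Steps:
28 + (2*4 + 3)/(-145) = 28 - (8 + 3)/145 = 28 - 1/145*11 = 28 - 11/145 = 4049/145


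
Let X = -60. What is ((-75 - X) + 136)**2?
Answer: 14641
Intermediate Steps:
((-75 - X) + 136)**2 = ((-75 - 1*(-60)) + 136)**2 = ((-75 + 60) + 136)**2 = (-15 + 136)**2 = 121**2 = 14641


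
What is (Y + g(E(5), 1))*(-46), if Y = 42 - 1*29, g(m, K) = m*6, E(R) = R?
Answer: -1978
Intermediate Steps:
g(m, K) = 6*m
Y = 13 (Y = 42 - 29 = 13)
(Y + g(E(5), 1))*(-46) = (13 + 6*5)*(-46) = (13 + 30)*(-46) = 43*(-46) = -1978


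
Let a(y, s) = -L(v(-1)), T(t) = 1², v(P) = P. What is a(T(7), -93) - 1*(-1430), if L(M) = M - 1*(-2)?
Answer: 1429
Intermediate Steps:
L(M) = 2 + M (L(M) = M + 2 = 2 + M)
T(t) = 1
a(y, s) = -1 (a(y, s) = -(2 - 1) = -1*1 = -1)
a(T(7), -93) - 1*(-1430) = -1 - 1*(-1430) = -1 + 1430 = 1429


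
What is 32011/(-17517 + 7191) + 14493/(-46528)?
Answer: -819531263/240224064 ≈ -3.4115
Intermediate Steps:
32011/(-17517 + 7191) + 14493/(-46528) = 32011/(-10326) + 14493*(-1/46528) = 32011*(-1/10326) - 14493/46528 = -32011/10326 - 14493/46528 = -819531263/240224064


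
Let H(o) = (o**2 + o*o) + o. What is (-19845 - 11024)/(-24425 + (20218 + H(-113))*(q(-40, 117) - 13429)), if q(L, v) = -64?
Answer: 30869/615885424 ≈ 5.0121e-5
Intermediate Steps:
H(o) = o + 2*o**2 (H(o) = (o**2 + o**2) + o = 2*o**2 + o = o + 2*o**2)
(-19845 - 11024)/(-24425 + (20218 + H(-113))*(q(-40, 117) - 13429)) = (-19845 - 11024)/(-24425 + (20218 - 113*(1 + 2*(-113)))*(-64 - 13429)) = -30869/(-24425 + (20218 - 113*(1 - 226))*(-13493)) = -30869/(-24425 + (20218 - 113*(-225))*(-13493)) = -30869/(-24425 + (20218 + 25425)*(-13493)) = -30869/(-24425 + 45643*(-13493)) = -30869/(-24425 - 615860999) = -30869/(-615885424) = -30869*(-1/615885424) = 30869/615885424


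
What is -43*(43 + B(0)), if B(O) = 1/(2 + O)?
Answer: -3741/2 ≈ -1870.5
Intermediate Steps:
-43*(43 + B(0)) = -43*(43 + 1/(2 + 0)) = -43*(43 + 1/2) = -43*87/2 = -3741/2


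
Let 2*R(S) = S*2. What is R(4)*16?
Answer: 64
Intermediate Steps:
R(S) = S (R(S) = (S*2)/2 = (2*S)/2 = S)
R(4)*16 = 4*16 = 64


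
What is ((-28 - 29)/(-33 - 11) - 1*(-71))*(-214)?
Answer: -340367/22 ≈ -15471.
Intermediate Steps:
((-28 - 29)/(-33 - 11) - 1*(-71))*(-214) = (-57/(-44) + 71)*(-214) = (-57*(-1/44) + 71)*(-214) = (57/44 + 71)*(-214) = (3181/44)*(-214) = -340367/22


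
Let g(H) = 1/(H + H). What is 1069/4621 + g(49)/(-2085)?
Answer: 218424149/944208930 ≈ 0.23133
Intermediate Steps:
g(H) = 1/(2*H)
1069/4621 + g(49)/(-2085) = 1069/4621 + ((½)/49)/(-2085) = 1069*(1/4621) + ((½)*(1/49))*(-1/2085) = 1069/4621 + (1/98)*(-1/2085) = 1069/4621 - 1/204330 = 218424149/944208930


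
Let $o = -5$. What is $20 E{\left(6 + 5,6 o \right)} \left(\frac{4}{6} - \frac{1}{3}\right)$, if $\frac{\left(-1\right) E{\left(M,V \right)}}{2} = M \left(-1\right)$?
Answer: $\frac{440}{3} \approx 146.67$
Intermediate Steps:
$E{\left(M,V \right)} = 2 M$ ($E{\left(M,V \right)} = - 2 M \left(-1\right) = - 2 \left(- M\right) = 2 M$)
$20 E{\left(6 + 5,6 o \right)} \left(\frac{4}{6} - \frac{1}{3}\right) = 20 \cdot 2 \left(6 + 5\right) \left(\frac{4}{6} - \frac{1}{3}\right) = 20 \cdot 2 \cdot 11 \left(4 \cdot \frac{1}{6} - \frac{1}{3}\right) = 20 \cdot 22 \left(\frac{2}{3} - \frac{1}{3}\right) = 20 \cdot 22 \cdot \frac{1}{3} = 20 \cdot \frac{22}{3} = \frac{440}{3}$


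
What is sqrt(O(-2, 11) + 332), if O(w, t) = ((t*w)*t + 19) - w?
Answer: sqrt(111) ≈ 10.536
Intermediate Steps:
O(w, t) = 19 - w + w*t**2 (O(w, t) = (w*t**2 + 19) - w = (19 + w*t**2) - w = 19 - w + w*t**2)
sqrt(O(-2, 11) + 332) = sqrt((19 - 1*(-2) - 2*11**2) + 332) = sqrt((19 + 2 - 2*121) + 332) = sqrt((19 + 2 - 242) + 332) = sqrt(-221 + 332) = sqrt(111)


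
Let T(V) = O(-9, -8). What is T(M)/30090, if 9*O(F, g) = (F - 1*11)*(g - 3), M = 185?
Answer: 22/27081 ≈ 0.00081238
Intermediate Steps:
O(F, g) = (-11 + F)*(-3 + g)/9 (O(F, g) = ((F - 1*11)*(g - 3))/9 = ((F - 11)*(-3 + g))/9 = ((-11 + F)*(-3 + g))/9 = (-11 + F)*(-3 + g)/9)
T(V) = 220/9 (T(V) = 11/3 - 11/9*(-8) - 1/3*(-9) + (1/9)*(-9)*(-8) = 11/3 + 88/9 + 3 + 8 = 220/9)
T(M)/30090 = (220/9)/30090 = (220/9)*(1/30090) = 22/27081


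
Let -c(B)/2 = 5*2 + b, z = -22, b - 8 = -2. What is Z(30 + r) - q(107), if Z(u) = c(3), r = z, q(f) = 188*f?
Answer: -20148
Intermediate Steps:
b = 6 (b = 8 - 2 = 6)
c(B) = -32 (c(B) = -2*(5*2 + 6) = -2*(10 + 6) = -2*16 = -32)
r = -22
Z(u) = -32
Z(30 + r) - q(107) = -32 - 188*107 = -32 - 1*20116 = -32 - 20116 = -20148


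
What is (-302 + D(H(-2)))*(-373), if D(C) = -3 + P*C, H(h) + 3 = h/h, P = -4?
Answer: 110781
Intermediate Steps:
H(h) = -2 (H(h) = -3 + h/h = -3 + 1 = -2)
D(C) = -3 - 4*C
(-302 + D(H(-2)))*(-373) = (-302 + (-3 - 4*(-2)))*(-373) = (-302 + (-3 + 8))*(-373) = (-302 + 5)*(-373) = -297*(-373) = 110781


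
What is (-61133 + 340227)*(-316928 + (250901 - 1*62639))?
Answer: -35909908604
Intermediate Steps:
(-61133 + 340227)*(-316928 + (250901 - 1*62639)) = 279094*(-316928 + (250901 - 62639)) = 279094*(-316928 + 188262) = 279094*(-128666) = -35909908604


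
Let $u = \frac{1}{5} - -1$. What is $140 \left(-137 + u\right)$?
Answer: $-19012$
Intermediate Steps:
$u = \frac{6}{5}$ ($u = \frac{1}{5} + 1 = \frac{6}{5} \approx 1.2$)
$140 \left(-137 + u\right) = 140 \left(-137 + \frac{6}{5}\right) = 140 \left(- \frac{679}{5}\right) = -19012$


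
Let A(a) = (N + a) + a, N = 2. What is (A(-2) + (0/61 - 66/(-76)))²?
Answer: 1849/1444 ≈ 1.2805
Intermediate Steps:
A(a) = 2 + 2*a (A(a) = (2 + a) + a = 2 + 2*a)
(A(-2) + (0/61 - 66/(-76)))² = ((2 + 2*(-2)) + (0/61 - 66/(-76)))² = ((2 - 4) + (0*(1/61) - 66*(-1/76)))² = (-2 + (0 + 33/38))² = (-2 + 33/38)² = (-43/38)² = 1849/1444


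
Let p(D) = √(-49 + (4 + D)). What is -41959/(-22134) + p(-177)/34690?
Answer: 41959/22134 + I*√222/34690 ≈ 1.8957 + 0.00042951*I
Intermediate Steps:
p(D) = √(-45 + D)
-41959/(-22134) + p(-177)/34690 = -41959/(-22134) + √(-45 - 177)/34690 = -41959*(-1/22134) + √(-222)*(1/34690) = 41959/22134 + (I*√222)*(1/34690) = 41959/22134 + I*√222/34690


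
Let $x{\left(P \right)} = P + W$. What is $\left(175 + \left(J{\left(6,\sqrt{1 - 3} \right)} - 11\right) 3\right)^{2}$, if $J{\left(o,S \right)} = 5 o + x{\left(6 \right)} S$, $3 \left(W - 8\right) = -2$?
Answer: $50624 + 18560 i \sqrt{2} \approx 50624.0 + 26248.0 i$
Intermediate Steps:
$W = \frac{22}{3}$ ($W = 8 + \frac{1}{3} \left(-2\right) = 8 - \frac{2}{3} = \frac{22}{3} \approx 7.3333$)
$x{\left(P \right)} = \frac{22}{3} + P$ ($x{\left(P \right)} = P + \frac{22}{3} = \frac{22}{3} + P$)
$J{\left(o,S \right)} = 5 o + \frac{40 S}{3}$ ($J{\left(o,S \right)} = 5 o + \left(\frac{22}{3} + 6\right) S = 5 o + \frac{40 S}{3}$)
$\left(175 + \left(J{\left(6,\sqrt{1 - 3} \right)} - 11\right) 3\right)^{2} = \left(175 + \left(\left(5 \cdot 6 + \frac{40 \sqrt{1 - 3}}{3}\right) - 11\right) 3\right)^{2} = \left(175 + \left(\left(30 + \frac{40 \sqrt{-2}}{3}\right) - 11\right) 3\right)^{2} = \left(175 + \left(\left(30 + \frac{40 i \sqrt{2}}{3}\right) - 11\right) 3\right)^{2} = \left(175 + \left(19 + \frac{40 i \sqrt{2}}{3}\right) 3\right)^{2} = \left(175 + \left(57 + 40 i \sqrt{2}\right)\right)^{2} = \left(232 + 40 i \sqrt{2}\right)^{2}$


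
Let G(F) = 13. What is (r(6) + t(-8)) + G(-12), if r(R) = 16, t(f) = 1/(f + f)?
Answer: 463/16 ≈ 28.938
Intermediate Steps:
t(f) = 1/(2*f)
(r(6) + t(-8)) + G(-12) = (16 + (½)/(-8)) + 13 = (16 + (½)*(-⅛)) + 13 = (16 - 1/16) + 13 = 255/16 + 13 = 463/16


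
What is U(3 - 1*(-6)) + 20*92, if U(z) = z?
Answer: 1849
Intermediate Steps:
U(3 - 1*(-6)) + 20*92 = (3 - 1*(-6)) + 20*92 = (3 + 6) + 1840 = 9 + 1840 = 1849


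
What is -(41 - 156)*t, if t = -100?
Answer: -11500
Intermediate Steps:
-(41 - 156)*t = -(41 - 156)*(-100) = -(-115)*(-100) = -1*11500 = -11500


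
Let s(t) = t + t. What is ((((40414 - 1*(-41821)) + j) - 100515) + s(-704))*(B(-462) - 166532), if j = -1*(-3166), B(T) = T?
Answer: 2759074868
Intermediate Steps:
s(t) = 2*t
j = 3166
((((40414 - 1*(-41821)) + j) - 100515) + s(-704))*(B(-462) - 166532) = ((((40414 - 1*(-41821)) + 3166) - 100515) + 2*(-704))*(-462 - 166532) = ((((40414 + 41821) + 3166) - 100515) - 1408)*(-166994) = (((82235 + 3166) - 100515) - 1408)*(-166994) = ((85401 - 100515) - 1408)*(-166994) = (-15114 - 1408)*(-166994) = -16522*(-166994) = 2759074868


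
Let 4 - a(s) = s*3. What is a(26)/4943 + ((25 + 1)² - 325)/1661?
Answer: 1612079/8210323 ≈ 0.19635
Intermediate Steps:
a(s) = 4 - 3*s (a(s) = 4 - s*3 = 4 - 3*s)
a(26)/4943 + ((25 + 1)² - 325)/1661 = (4 - 3*26)/4943 + ((25 + 1)² - 325)/1661 = (4 - 78)*(1/4943) + (26² - 325)*(1/1661) = -74*1/4943 + (676 - 325)*(1/1661) = -74/4943 + 351*(1/1661) = -74/4943 + 351/1661 = 1612079/8210323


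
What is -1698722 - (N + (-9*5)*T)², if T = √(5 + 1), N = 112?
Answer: -1723416 + 10080*√6 ≈ -1.6987e+6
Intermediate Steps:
T = √6 ≈ 2.4495
-1698722 - (N + (-9*5)*T)² = -1698722 - (112 + (-9*5)*√6)² = -1698722 - (112 - 45*√6)²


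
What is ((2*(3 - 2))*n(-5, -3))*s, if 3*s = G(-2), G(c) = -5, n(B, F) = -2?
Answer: 20/3 ≈ 6.6667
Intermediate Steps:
s = -5/3 (s = (⅓)*(-5) = -5/3 ≈ -1.6667)
((2*(3 - 2))*n(-5, -3))*s = ((2*(3 - 2))*(-2))*(-5/3) = ((2*1)*(-2))*(-5/3) = (2*(-2))*(-5/3) = -4*(-5/3) = 20/3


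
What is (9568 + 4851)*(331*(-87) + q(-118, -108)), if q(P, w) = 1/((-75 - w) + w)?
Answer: -31141810144/75 ≈ -4.1522e+8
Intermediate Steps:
q(P, w) = -1/75 (q(P, w) = 1/(-75) = -1/75)
(9568 + 4851)*(331*(-87) + q(-118, -108)) = (9568 + 4851)*(331*(-87) - 1/75) = 14419*(-28797 - 1/75) = 14419*(-2159776/75) = -31141810144/75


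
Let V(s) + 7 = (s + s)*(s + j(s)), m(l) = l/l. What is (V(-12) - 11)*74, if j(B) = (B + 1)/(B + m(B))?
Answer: 18204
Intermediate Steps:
m(l) = 1
j(B) = 1 (j(B) = (B + 1)/(B + 1) = (1 + B)/(1 + B) = 1)
V(s) = -7 + 2*s*(1 + s) (V(s) = -7 + (s + s)*(s + 1) = -7 + (2*s)*(1 + s) = -7 + 2*s*(1 + s))
(V(-12) - 11)*74 = ((-7 + 2*(-12) + 2*(-12)**2) - 11)*74 = ((-7 - 24 + 2*144) - 11)*74 = ((-7 - 24 + 288) - 11)*74 = (257 - 11)*74 = 246*74 = 18204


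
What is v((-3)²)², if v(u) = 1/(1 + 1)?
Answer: ¼ ≈ 0.25000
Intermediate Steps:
v(u) = ½ (v(u) = 1/2 = ½)
v((-3)²)² = (½)² = ¼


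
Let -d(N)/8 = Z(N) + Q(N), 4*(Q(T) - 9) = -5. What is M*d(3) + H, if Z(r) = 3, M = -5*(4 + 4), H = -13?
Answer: 3427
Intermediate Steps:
M = -40 (M = -5*8 = -40)
Q(T) = 31/4 (Q(T) = 9 + (¼)*(-5) = 9 - 5/4 = 31/4)
d(N) = -86 (d(N) = -8*(3 + 31/4) = -8*43/4 = -86)
M*d(3) + H = -40*(-86) - 13 = 3440 - 13 = 3427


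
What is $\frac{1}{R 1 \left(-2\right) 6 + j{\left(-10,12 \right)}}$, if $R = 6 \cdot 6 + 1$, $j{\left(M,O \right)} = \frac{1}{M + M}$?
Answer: $- \frac{20}{8881} \approx -0.002252$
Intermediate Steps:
$j{\left(M,O \right)} = \frac{1}{2 M}$
$R = 37$ ($R = 36 + 1 = 37$)
$\frac{1}{R 1 \left(-2\right) 6 + j{\left(-10,12 \right)}} = \frac{1}{37 \cdot 1 \left(-2\right) 6 + \frac{1}{2 \left(-10\right)}} = \frac{1}{37 \left(\left(-2\right) 6\right) + \frac{1}{2} \left(- \frac{1}{10}\right)} = \frac{1}{37 \left(-12\right) - \frac{1}{20}} = \frac{1}{-444 - \frac{1}{20}} = \frac{1}{- \frac{8881}{20}} = - \frac{20}{8881}$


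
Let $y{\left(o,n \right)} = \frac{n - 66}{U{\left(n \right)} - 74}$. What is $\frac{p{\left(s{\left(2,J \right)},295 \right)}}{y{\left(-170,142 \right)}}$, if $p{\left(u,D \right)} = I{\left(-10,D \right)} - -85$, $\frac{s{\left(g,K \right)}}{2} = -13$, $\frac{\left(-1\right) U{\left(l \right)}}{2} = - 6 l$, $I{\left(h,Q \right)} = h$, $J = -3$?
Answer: $\frac{61125}{38} \approx 1608.6$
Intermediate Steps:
$U{\left(l \right)} = 12 l$ ($U{\left(l \right)} = - 2 \left(- 6 l\right) = 12 l$)
$s{\left(g,K \right)} = -26$ ($s{\left(g,K \right)} = 2 \left(-13\right) = -26$)
$p{\left(u,D \right)} = 75$ ($p{\left(u,D \right)} = -10 - -85 = -10 + 85 = 75$)
$y{\left(o,n \right)} = \frac{-66 + n}{-74 + 12 n}$ ($y{\left(o,n \right)} = \frac{n - 66}{12 n - 74} = \frac{-66 + n}{-74 + 12 n}$)
$\frac{p{\left(s{\left(2,J \right)},295 \right)}}{y{\left(-170,142 \right)}} = \frac{75}{\frac{1}{2} \frac{1}{-37 + 6 \cdot 142} \left(-66 + 142\right)} = \frac{75}{\frac{1}{2} \frac{1}{-37 + 852} \cdot 76} = \frac{75}{\frac{1}{2} \cdot \frac{1}{815} \cdot 76} = \frac{75}{\frac{38}{815}} = 75 \cdot \frac{815}{38} = \frac{61125}{38}$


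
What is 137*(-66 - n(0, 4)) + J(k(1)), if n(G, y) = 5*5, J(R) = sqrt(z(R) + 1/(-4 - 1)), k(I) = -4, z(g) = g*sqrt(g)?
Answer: -12467 + sqrt(-5 - 200*I)/5 ≈ -12465.0 - 2.0252*I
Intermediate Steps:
z(g) = g**(3/2)
J(R) = sqrt(-1/5 + R**(3/2)) (J(R) = sqrt(R**(3/2) + 1/(-4 - 1)) = sqrt(R**(3/2) + 1/(-5)) = sqrt(R**(3/2) - 1/5) = sqrt(-1/5 + R**(3/2)))
n(G, y) = 25
137*(-66 - n(0, 4)) + J(k(1)) = 137*(-66 - 1*25) + sqrt(-5 + 25*(-4)**(3/2))/5 = 137*(-66 - 25) + sqrt(-5 + 25*(-8*I))/5 = 137*(-91) + sqrt(-5 - 200*I)/5 = -12467 + sqrt(-5 - 200*I)/5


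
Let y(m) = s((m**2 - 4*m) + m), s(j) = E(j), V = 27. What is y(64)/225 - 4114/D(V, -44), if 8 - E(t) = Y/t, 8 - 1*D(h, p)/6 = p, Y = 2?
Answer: -5005547/380640 ≈ -13.150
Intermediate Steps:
D(h, p) = 48 - 6*p
E(t) = 8 - 2/t
s(j) = 8 - 2/j
y(m) = 8 - 2/(m**2 - 3*m) (y(m) = 8 - 2/((m**2 - 4*m) + m) = 8 - 2/(m**2 - 3*m))
y(64)/225 - 4114/D(V, -44) = (8 - 2/(64*(-3 + 64)))/225 - 4114/(48 - 6*(-44)) = (8 - 2*1/64/61)*(1/225) - 4114/(48 + 264) = (8 - 2*1/64*1/61)*(1/225) - 4114/312 = (8 - 1/1952)*(1/225) - 4114*1/312 = (15615/1952)*(1/225) - 2057/156 = 347/9760 - 2057/156 = -5005547/380640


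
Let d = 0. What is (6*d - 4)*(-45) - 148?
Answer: 32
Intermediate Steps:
(6*d - 4)*(-45) - 148 = (6*0 - 4)*(-45) - 148 = (0 - 4)*(-45) - 148 = -4*(-45) - 148 = 180 - 148 = 32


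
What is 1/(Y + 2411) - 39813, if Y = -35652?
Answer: -1323423934/33241 ≈ -39813.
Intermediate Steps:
1/(Y + 2411) - 39813 = 1/(-35652 + 2411) - 39813 = 1/(-33241) - 39813 = -1/33241 - 39813 = -1323423934/33241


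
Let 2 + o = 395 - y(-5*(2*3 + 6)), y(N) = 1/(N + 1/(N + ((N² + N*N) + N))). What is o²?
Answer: 27873333258829569/180454190401 ≈ 1.5446e+5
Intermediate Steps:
y(N) = 1/(N + 1/(2*N + 2*N²)) (y(N) = 1/(N + 1/(N + ((N² + N²) + N))) = 1/(N + 1/(N + (2*N² + N))) = 1/(N + 1/(N + (N + 2*N²))) = 1/(N + 1/(2*N + 2*N²)))
o = 166953087/424799 (o = -2 + (395 - 2*(-5*(2*3 + 6))*(1 - 5*(2*3 + 6))/(1 + 2*(-5*(2*3 + 6))² + 2*(-5*(2*3 + 6))³)) = -2 + (395 - 2*(-5*(6 + 6))*(1 - 5*(6 + 6))/(1 + 2*(-5*(6 + 6))² + 2*(-5*(6 + 6))³)) = -2 + (395 - 2*(-5*12)*(1 - 5*12)/(1 + 2*(-5*12)² + 2*(-5*12)³)) = -2 + (395 - 2*(-60)*(1 - 60)/(1 + 2*(-60)² + 2*(-60)³)) = -2 + (395 - 2*(-60)*(-59)/(1 + 2*3600 + 2*(-216000))) = -2 + (395 - 2*(-60)*(-59)/(1 + 7200 - 432000)) = -2 + (395 - 2*(-60)*(-59)/(-424799)) = -2 + (395 - 2*(-60)*(-1)*(-59)/424799) = -2 + (395 - 1*(-7080/424799)) = -2 + (395 + 7080/424799) = -2 + 167802685/424799 = 166953087/424799 ≈ 393.02)
o² = (166953087/424799)² = 27873333258829569/180454190401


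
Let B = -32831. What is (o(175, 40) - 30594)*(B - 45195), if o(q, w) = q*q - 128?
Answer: 7568522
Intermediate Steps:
o(q, w) = -128 + q² (o(q, w) = q² - 128 = -128 + q²)
(o(175, 40) - 30594)*(B - 45195) = ((-128 + 175²) - 30594)*(-32831 - 45195) = ((-128 + 30625) - 30594)*(-78026) = (30497 - 30594)*(-78026) = -97*(-78026) = 7568522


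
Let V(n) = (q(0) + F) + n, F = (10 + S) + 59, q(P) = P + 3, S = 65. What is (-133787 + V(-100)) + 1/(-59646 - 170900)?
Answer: -30835527501/230546 ≈ -1.3375e+5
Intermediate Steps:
q(P) = 3 + P
F = 134 (F = (10 + 65) + 59 = 75 + 59 = 134)
V(n) = 137 + n (V(n) = ((3 + 0) + 134) + n = (3 + 134) + n = 137 + n)
(-133787 + V(-100)) + 1/(-59646 - 170900) = (-133787 + (137 - 100)) + 1/(-59646 - 170900) = (-133787 + 37) + 1/(-230546) = -133750 - 1/230546 = -30835527501/230546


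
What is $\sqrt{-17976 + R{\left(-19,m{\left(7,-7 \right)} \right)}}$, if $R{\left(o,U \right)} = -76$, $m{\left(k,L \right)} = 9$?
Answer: $2 i \sqrt{4513} \approx 134.36 i$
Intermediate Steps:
$\sqrt{-17976 + R{\left(-19,m{\left(7,-7 \right)} \right)}} = \sqrt{-17976 - 76} = \sqrt{-18052} = 2 i \sqrt{4513}$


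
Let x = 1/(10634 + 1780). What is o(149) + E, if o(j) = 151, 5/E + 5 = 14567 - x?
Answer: 27296734787/180772667 ≈ 151.00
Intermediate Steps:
x = 1/12414 ≈ 8.0554e-5
E = 62070/180772667 (E = 5/(-5 + (14567 - 1*1/12414)) = 5/(-5 + (14567 - 1/12414)) = 5/(-5 + 180834737/12414) = 5/(180772667/12414) = 5*(12414/180772667) = 62070/180772667 ≈ 0.00034336)
o(149) + E = 151 + 62070/180772667 = 27296734787/180772667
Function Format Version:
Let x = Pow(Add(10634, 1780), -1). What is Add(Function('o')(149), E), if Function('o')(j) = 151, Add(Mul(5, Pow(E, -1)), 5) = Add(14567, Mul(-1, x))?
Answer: Rational(27296734787, 180772667) ≈ 151.00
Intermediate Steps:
x = Rational(1, 12414) (x = Pow(12414, -1) = Rational(1, 12414) ≈ 8.0554e-5)
E = Rational(62070, 180772667) (E = Mul(5, Pow(Add(-5, Add(14567, Mul(-1, Rational(1, 12414)))), -1)) = Mul(5, Pow(Add(-5, Add(14567, Rational(-1, 12414))), -1)) = Mul(5, Pow(Add(-5, Rational(180834737, 12414)), -1)) = Mul(5, Pow(Rational(180772667, 12414), -1)) = Mul(5, Rational(12414, 180772667)) = Rational(62070, 180772667) ≈ 0.00034336)
Add(Function('o')(149), E) = Add(151, Rational(62070, 180772667)) = Rational(27296734787, 180772667)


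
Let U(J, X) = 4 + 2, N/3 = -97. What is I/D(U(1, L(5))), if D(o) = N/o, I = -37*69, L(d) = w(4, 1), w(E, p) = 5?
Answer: 5106/97 ≈ 52.639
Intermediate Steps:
L(d) = 5
N = -291 (N = 3*(-97) = -291)
U(J, X) = 6
I = -2553
D(o) = -291/o
I/D(U(1, L(5))) = -2553/((-291/6)) = -2553/((-291*⅙)) = -2553/(-97/2) = -2553*(-2/97) = 5106/97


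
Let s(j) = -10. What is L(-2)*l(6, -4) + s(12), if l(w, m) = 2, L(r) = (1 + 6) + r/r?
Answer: 6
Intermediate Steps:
L(r) = 8 (L(r) = 7 + 1 = 8)
L(-2)*l(6, -4) + s(12) = 8*2 - 10 = 16 - 10 = 6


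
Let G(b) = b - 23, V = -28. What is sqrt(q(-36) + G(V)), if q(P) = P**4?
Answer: sqrt(1679565) ≈ 1296.0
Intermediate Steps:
G(b) = -23 + b
sqrt(q(-36) + G(V)) = sqrt((-36)**4 + (-23 - 28)) = sqrt(1679616 - 51) = sqrt(1679565)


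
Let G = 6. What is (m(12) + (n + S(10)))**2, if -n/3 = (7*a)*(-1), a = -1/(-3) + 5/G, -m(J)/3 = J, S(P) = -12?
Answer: 2209/4 ≈ 552.25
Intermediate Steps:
m(J) = -3*J
a = 7/6 (a = -1/(-3) + 5/6 = -1*(-1/3) + 5*(1/6) = 1/3 + 5/6 = 7/6 ≈ 1.1667)
n = 49/2 (n = -3*7*(7/6)*(-1) = -49*(-1)/2 = -3*(-49/6) = 49/2 ≈ 24.500)
(m(12) + (n + S(10)))**2 = (-3*12 + (49/2 - 12))**2 = (-36 + 25/2)**2 = (-47/2)**2 = 2209/4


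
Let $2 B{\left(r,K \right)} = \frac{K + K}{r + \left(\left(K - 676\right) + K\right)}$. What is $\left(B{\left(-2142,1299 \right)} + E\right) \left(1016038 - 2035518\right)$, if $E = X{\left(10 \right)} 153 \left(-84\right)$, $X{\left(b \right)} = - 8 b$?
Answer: $-1048182537234$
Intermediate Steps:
$B{\left(r,K \right)} = \frac{K}{-676 + r + 2 K}$ ($B{\left(r,K \right)} = \frac{\left(K + K\right) \frac{1}{r + \left(\left(K - 676\right) + K\right)}}{2} = \frac{2 K \frac{1}{r + \left(\left(-676 + K\right) + K\right)}}{2} = \frac{2 K \frac{1}{r + \left(-676 + 2 K\right)}}{2} = \frac{2 K \frac{1}{-676 + r + 2 K}}{2} = \frac{K}{-676 + r + 2 K}$)
$E = 1028160$ ($E = \left(-8\right) 10 \cdot 153 \left(-84\right) = \left(-80\right) 153 \left(-84\right) = \left(-12240\right) \left(-84\right) = 1028160$)
$\left(B{\left(-2142,1299 \right)} + E\right) \left(1016038 - 2035518\right) = \left(\frac{1299}{-676 - 2142 + 2 \cdot 1299} + 1028160\right) \left(1016038 - 2035518\right) = \left(\frac{1299}{-676 - 2142 + 2598} + 1028160\right) \left(-1019480\right) = \left(\frac{1299}{-220} + 1028160\right) \left(-1019480\right) = \left(1299 \left(- \frac{1}{220}\right) + 1028160\right) \left(-1019480\right) = \left(- \frac{1299}{220} + 1028160\right) \left(-1019480\right) = \frac{226193901}{220} \left(-1019480\right) = -1048182537234$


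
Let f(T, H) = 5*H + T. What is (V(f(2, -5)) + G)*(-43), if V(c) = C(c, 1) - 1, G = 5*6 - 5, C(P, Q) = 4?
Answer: -1204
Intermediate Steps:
G = 25 (G = 30 - 5 = 25)
f(T, H) = T + 5*H
V(c) = 3 (V(c) = 4 - 1 = 3)
(V(f(2, -5)) + G)*(-43) = (3 + 25)*(-43) = 28*(-43) = -1204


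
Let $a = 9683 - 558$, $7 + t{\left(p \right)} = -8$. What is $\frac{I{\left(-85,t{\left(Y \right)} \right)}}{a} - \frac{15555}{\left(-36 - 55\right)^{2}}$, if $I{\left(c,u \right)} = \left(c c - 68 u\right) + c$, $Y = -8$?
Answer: $- \frac{14873283}{15112825} \approx -0.98415$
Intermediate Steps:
$t{\left(p \right)} = -15$ ($t{\left(p \right)} = -7 - 8 = -15$)
$I{\left(c,u \right)} = c + c^{2} - 68 u$ ($I{\left(c,u \right)} = \left(c^{2} - 68 u\right) + c = c + c^{2} - 68 u$)
$a = 9125$ ($a = 9683 - 558 = 9125$)
$\frac{I{\left(-85,t{\left(Y \right)} \right)}}{a} - \frac{15555}{\left(-36 - 55\right)^{2}} = \frac{-85 + \left(-85\right)^{2} - -1020}{9125} - \frac{15555}{\left(-36 - 55\right)^{2}} = \left(-85 + 7225 + 1020\right) \frac{1}{9125} - \frac{15555}{\left(-91\right)^{2}} = 8160 \cdot \frac{1}{9125} - \frac{15555}{8281} = \frac{1632}{1825} - \frac{15555}{8281} = - \frac{14873283}{15112825}$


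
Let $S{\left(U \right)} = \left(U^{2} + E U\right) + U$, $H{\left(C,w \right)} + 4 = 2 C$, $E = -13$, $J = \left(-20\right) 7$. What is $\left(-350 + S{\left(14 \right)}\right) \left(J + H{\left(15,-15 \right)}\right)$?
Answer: $36708$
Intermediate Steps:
$J = -140$
$H{\left(C,w \right)} = -4 + 2 C$
$S{\left(U \right)} = U^{2} - 12 U$ ($S{\left(U \right)} = \left(U^{2} - 13 U\right) + U = U^{2} - 12 U$)
$\left(-350 + S{\left(14 \right)}\right) \left(J + H{\left(15,-15 \right)}\right) = \left(-350 + 14 \left(-12 + 14\right)\right) \left(-140 + \left(-4 + 2 \cdot 15\right)\right) = \left(-350 + 14 \cdot 2\right) \left(-140 + \left(-4 + 30\right)\right) = \left(-350 + 28\right) \left(-140 + 26\right) = \left(-322\right) \left(-114\right) = 36708$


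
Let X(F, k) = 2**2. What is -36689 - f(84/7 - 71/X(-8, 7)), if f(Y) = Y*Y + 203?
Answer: -590801/16 ≈ -36925.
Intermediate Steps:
X(F, k) = 4
f(Y) = 203 + Y**2 (f(Y) = Y**2 + 203 = 203 + Y**2)
-36689 - f(84/7 - 71/X(-8, 7)) = -36689 - (203 + (84/7 - 71/4)**2) = -36689 - (203 + (84*(1/7) - 71*1/4)**2) = -36689 - (203 + (12 - 71/4)**2) = -36689 - (203 + (-23/4)**2) = -36689 - (203 + 529/16) = -36689 - 1*3777/16 = -36689 - 3777/16 = -590801/16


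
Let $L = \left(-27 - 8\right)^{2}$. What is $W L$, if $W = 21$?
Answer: $25725$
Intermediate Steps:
$L = 1225$ ($L = \left(-35\right)^{2} = 1225$)
$W L = 21 \cdot 1225 = 25725$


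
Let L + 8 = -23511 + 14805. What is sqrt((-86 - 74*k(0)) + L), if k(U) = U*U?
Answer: 20*I*sqrt(22) ≈ 93.808*I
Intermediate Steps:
k(U) = U**2
L = -8714 (L = -8 + (-23511 + 14805) = -8 - 8706 = -8714)
sqrt((-86 - 74*k(0)) + L) = sqrt((-86 - 74*0**2) - 8714) = sqrt((-86 - 74*0) - 8714) = sqrt((-86 + 0) - 8714) = sqrt(-86 - 8714) = sqrt(-8800) = 20*I*sqrt(22)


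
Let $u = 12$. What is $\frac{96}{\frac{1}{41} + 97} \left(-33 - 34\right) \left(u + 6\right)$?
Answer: $- \frac{263712}{221} \approx -1193.3$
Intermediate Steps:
$\frac{96}{\frac{1}{41} + 97} \left(-33 - 34\right) \left(u + 6\right) = \frac{96}{\frac{1}{41} + 97} \left(-33 - 34\right) \left(12 + 6\right) = \frac{96}{\frac{1}{41} + 97} \left(\left(-67\right) 18\right) = \frac{96}{\frac{3978}{41}} \left(-1206\right) = 96 \cdot \frac{41}{3978} \left(-1206\right) = \frac{656}{663} \left(-1206\right) = - \frac{263712}{221}$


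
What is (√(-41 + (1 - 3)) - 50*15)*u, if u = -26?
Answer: 19500 - 26*I*√43 ≈ 19500.0 - 170.49*I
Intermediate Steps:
(√(-41 + (1 - 3)) - 50*15)*u = (√(-41 + (1 - 3)) - 50*15)*(-26) = (√(-41 - 2) - 750)*(-26) = (√(-43) - 750)*(-26) = (I*√43 - 750)*(-26) = (-750 + I*√43)*(-26) = 19500 - 26*I*√43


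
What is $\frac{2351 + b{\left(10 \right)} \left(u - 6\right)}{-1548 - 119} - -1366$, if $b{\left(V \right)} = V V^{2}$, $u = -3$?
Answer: $\frac{2283771}{1667} \approx 1370.0$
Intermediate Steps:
$b{\left(V \right)} = V^{3}$
$\frac{2351 + b{\left(10 \right)} \left(u - 6\right)}{-1548 - 119} - -1366 = \frac{2351 + 10^{3} \left(-3 - 6\right)}{-1548 - 119} - -1366 = \frac{2351 + 1000 \left(-9\right)}{-1667} + 1366 = \left(2351 - 9000\right) \left(- \frac{1}{1667}\right) + 1366 = \left(-6649\right) \left(- \frac{1}{1667}\right) + 1366 = \frac{6649}{1667} + 1366 = \frac{2283771}{1667}$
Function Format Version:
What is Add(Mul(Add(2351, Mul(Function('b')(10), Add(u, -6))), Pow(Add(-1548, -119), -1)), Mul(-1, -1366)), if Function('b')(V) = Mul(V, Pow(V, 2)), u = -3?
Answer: Rational(2283771, 1667) ≈ 1370.0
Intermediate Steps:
Function('b')(V) = Pow(V, 3)
Add(Mul(Add(2351, Mul(Function('b')(10), Add(u, -6))), Pow(Add(-1548, -119), -1)), Mul(-1, -1366)) = Add(Mul(Add(2351, Mul(Pow(10, 3), Add(-3, -6))), Pow(Add(-1548, -119), -1)), Mul(-1, -1366)) = Add(Mul(Add(2351, Mul(1000, -9)), Pow(-1667, -1)), 1366) = Add(Mul(Add(2351, -9000), Rational(-1, 1667)), 1366) = Add(Mul(-6649, Rational(-1, 1667)), 1366) = Add(Rational(6649, 1667), 1366) = Rational(2283771, 1667)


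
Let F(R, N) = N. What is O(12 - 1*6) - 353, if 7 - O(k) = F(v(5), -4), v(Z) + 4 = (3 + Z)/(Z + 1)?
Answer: -342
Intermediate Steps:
v(Z) = -4 + (3 + Z)/(1 + Z) (v(Z) = -4 + (3 + Z)/(Z + 1) = -4 + (3 + Z)/(1 + Z))
O(k) = 11 (O(k) = 7 - 1*(-4) = 7 + 4 = 11)
O(12 - 1*6) - 353 = 11 - 353 = -342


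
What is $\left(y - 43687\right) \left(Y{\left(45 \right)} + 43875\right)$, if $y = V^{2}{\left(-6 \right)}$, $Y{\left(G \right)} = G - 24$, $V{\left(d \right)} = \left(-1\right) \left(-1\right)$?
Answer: $-1917640656$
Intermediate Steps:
$V{\left(d \right)} = 1$
$Y{\left(G \right)} = -24 + G$ ($Y{\left(G \right)} = G - 24 = -24 + G$)
$y = 1$ ($y = 1^{2} = 1$)
$\left(y - 43687\right) \left(Y{\left(45 \right)} + 43875\right) = \left(1 - 43687\right) \left(\left(-24 + 45\right) + 43875\right) = - 43686 \left(21 + 43875\right) = \left(-43686\right) 43896 = -1917640656$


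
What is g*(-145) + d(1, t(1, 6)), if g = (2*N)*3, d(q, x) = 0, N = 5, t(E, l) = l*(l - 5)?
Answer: -4350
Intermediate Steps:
t(E, l) = l*(-5 + l)
g = 30 (g = (2*5)*3 = 10*3 = 30)
g*(-145) + d(1, t(1, 6)) = 30*(-145) + 0 = -4350 + 0 = -4350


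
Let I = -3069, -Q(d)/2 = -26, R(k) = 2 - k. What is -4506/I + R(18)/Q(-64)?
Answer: 15434/13299 ≈ 1.1605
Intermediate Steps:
Q(d) = 52 (Q(d) = -2*(-26) = 52)
-4506/I + R(18)/Q(-64) = -4506/(-3069) + (2 - 1*18)/52 = -4506*(-1/3069) + (2 - 18)*(1/52) = 1502/1023 - 16*1/52 = 1502/1023 - 4/13 = 15434/13299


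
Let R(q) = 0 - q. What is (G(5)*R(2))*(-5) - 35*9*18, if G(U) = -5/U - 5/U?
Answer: -5690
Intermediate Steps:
R(q) = -q
G(U) = -10/U
(G(5)*R(2))*(-5) - 35*9*18 = ((-10/5)*(-1*2))*(-5) - 35*9*18 = (-10*1/5*(-2))*(-5) - 315*18 = -2*(-2)*(-5) - 1*5670 = 4*(-5) - 5670 = -20 - 5670 = -5690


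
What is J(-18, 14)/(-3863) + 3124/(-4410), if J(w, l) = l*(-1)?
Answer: -6003136/8517915 ≈ -0.70477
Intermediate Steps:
J(w, l) = -l
J(-18, 14)/(-3863) + 3124/(-4410) = -1*14/(-3863) + 3124/(-4410) = -14*(-1/3863) + 3124*(-1/4410) = 14/3863 - 1562/2205 = -6003136/8517915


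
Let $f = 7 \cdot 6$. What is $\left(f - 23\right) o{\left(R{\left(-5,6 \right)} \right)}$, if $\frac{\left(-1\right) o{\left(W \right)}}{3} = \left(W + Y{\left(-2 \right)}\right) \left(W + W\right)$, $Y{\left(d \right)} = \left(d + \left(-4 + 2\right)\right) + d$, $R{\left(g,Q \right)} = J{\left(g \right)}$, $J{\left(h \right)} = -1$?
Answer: $-798$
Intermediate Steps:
$R{\left(g,Q \right)} = -1$
$Y{\left(d \right)} = -2 + 2 d$ ($Y{\left(d \right)} = \left(d - 2\right) + d = \left(-2 + d\right) + d = -2 + 2 d$)
$f = 42$
$o{\left(W \right)} = - 6 W \left(-6 + W\right)$ ($o{\left(W \right)} = - 3 \left(W + \left(-2 + 2 \left(-2\right)\right)\right) \left(W + W\right) = - 3 \left(W - 6\right) 2 W = - 3 \left(-6 + W\right) 2 W = - 3 \cdot 2 W \left(-6 + W\right) = - 6 W \left(-6 + W\right)$)
$\left(f - 23\right) o{\left(R{\left(-5,6 \right)} \right)} = \left(42 - 23\right) 6 \left(-1\right) \left(6 - -1\right) = 19 \cdot 6 \left(-1\right) \left(6 + 1\right) = 19 \cdot 6 \left(-1\right) 7 = 19 \left(-42\right) = -798$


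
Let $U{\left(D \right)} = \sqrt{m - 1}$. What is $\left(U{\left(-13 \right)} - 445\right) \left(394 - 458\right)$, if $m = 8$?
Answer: $28480 - 64 \sqrt{7} \approx 28311.0$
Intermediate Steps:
$U{\left(D \right)} = \sqrt{7}$ ($U{\left(D \right)} = \sqrt{8 - 1} = \sqrt{7}$)
$\left(U{\left(-13 \right)} - 445\right) \left(394 - 458\right) = \left(\sqrt{7} - 445\right) \left(394 - 458\right) = \left(-445 + \sqrt{7}\right) \left(-64\right) = 28480 - 64 \sqrt{7}$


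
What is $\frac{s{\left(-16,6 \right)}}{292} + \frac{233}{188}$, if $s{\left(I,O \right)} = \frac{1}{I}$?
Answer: $\frac{272097}{219584} \approx 1.2391$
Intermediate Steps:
$\frac{s{\left(-16,6 \right)}}{292} + \frac{233}{188} = \frac{1}{\left(-16\right) 292} + \frac{233}{188} = \left(- \frac{1}{16}\right) \frac{1}{292} + 233 \cdot \frac{1}{188} = - \frac{1}{4672} + \frac{233}{188} = \frac{272097}{219584}$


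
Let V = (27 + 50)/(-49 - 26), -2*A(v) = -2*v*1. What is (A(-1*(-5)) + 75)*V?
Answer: -1232/15 ≈ -82.133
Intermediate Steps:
A(v) = v (A(v) = -(-2*v)/2 = -(-1)*v = v)
V = -77/75 (V = 77/(-75) = 77*(-1/75) = -77/75 ≈ -1.0267)
(A(-1*(-5)) + 75)*V = (-1*(-5) + 75)*(-77/75) = (5 + 75)*(-77/75) = 80*(-77/75) = -1232/15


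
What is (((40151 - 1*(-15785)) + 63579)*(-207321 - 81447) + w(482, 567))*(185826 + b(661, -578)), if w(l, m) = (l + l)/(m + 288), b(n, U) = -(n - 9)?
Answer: -287583524896486456/45 ≈ -6.3907e+15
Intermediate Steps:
b(n, U) = 9 - n (b(n, U) = -(-9 + n) = 9 - n)
w(l, m) = 2*l/(288 + m) (w(l, m) = (2*l)/(288 + m) = 2*l/(288 + m))
(((40151 - 1*(-15785)) + 63579)*(-207321 - 81447) + w(482, 567))*(185826 + b(661, -578)) = (((40151 - 1*(-15785)) + 63579)*(-207321 - 81447) + 2*482/(288 + 567))*(185826 + (9 - 1*661)) = (((40151 + 15785) + 63579)*(-288768) + 2*482/855)*(185826 + (9 - 661)) = ((55936 + 63579)*(-288768) + 2*482*(1/855))*(185826 - 652) = (119515*(-288768) + 964/855)*185174 = (-34512107520 + 964/855)*185174 = -29507851928636/855*185174 = -287583524896486456/45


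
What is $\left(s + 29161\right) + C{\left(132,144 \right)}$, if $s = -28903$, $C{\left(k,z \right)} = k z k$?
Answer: $2509314$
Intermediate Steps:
$C{\left(k,z \right)} = z k^{2}$
$\left(s + 29161\right) + C{\left(132,144 \right)} = \left(-28903 + 29161\right) + 144 \cdot 132^{2} = 258 + 144 \cdot 17424 = 258 + 2509056 = 2509314$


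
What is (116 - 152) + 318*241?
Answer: 76602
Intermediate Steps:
(116 - 152) + 318*241 = -36 + 76638 = 76602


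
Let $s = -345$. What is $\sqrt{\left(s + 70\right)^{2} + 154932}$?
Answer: $\sqrt{230557} \approx 480.16$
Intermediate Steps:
$\sqrt{\left(s + 70\right)^{2} + 154932} = \sqrt{\left(-345 + 70\right)^{2} + 154932} = \sqrt{\left(-275\right)^{2} + 154932} = \sqrt{75625 + 154932} = \sqrt{230557}$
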